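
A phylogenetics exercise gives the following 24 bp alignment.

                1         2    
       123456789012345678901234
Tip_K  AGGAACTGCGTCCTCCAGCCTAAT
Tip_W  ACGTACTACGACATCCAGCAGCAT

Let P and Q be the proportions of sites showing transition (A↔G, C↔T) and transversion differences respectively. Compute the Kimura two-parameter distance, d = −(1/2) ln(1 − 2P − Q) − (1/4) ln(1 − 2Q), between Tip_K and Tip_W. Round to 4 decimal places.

Differing sites — 2:G/C (Tv); 4:A/T (Tv); 8:G/A (Ti); 11:T/A (Tv); 13:C/A (Tv); 20:C/A (Tv); 21:T/G (Tv); 22:A/C (Tv).
Of the 8 differences, 1 transition and 7 transversions over 24 sites: P = 1/24 = 0.041667, Q = 7/24 = 0.291667.
d = −0.5·ln(0.624999) − 0.25·ln(0.416666) = −0.5·(-0.470005) − 0.25·(-0.875470) = 0.4539.

0.4539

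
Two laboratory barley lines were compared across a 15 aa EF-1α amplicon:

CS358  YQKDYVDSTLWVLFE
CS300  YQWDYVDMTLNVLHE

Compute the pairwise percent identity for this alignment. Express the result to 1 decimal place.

73.3%

The sequences differ at positions 3 (K/W), 8 (S/M), 11 (W/N), 14 (F/H).
11 of the 15 sites match, so the percent identity is 11/15 × 100 = 73.3%.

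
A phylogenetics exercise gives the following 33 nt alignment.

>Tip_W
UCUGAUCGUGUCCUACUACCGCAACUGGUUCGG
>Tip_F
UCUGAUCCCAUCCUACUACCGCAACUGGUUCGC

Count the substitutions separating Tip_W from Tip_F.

The sequences differ at positions 8 (G/C), 9 (U/C), 10 (G/A), 33 (G/C).
That gives 4 mismatches out of 33 aligned sites, so the Hamming distance is 4.

4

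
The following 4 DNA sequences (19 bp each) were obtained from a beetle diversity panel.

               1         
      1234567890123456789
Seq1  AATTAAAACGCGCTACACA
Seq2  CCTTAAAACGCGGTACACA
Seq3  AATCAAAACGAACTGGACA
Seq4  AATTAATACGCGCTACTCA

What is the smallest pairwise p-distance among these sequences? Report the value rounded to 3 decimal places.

Pairwise Hamming distances:
  Seq1 vs Seq2: 3
  Seq1 vs Seq3: 5
  Seq1 vs Seq4: 2
  Seq2 vs Seq3: 8
  Seq2 vs Seq4: 5
  Seq3 vs Seq4: 7
The smallest is 2 mismatches, between Seq1 and Seq4; p = 2/19 = 0.105.

0.105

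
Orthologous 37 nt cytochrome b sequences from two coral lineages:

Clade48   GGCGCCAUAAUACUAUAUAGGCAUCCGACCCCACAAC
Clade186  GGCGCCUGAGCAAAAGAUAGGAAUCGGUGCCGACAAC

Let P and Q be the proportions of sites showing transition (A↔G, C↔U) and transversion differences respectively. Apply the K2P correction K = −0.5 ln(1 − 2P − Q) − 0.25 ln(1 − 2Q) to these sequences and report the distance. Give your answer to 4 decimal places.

Mismatches occur at site 7 (A→U, transversion), site 8 (U→G, transversion), site 10 (A→G, transition), site 11 (U→C, transition), site 13 (C→A, transversion), site 14 (U→A, transversion), site 16 (U→G, transversion), site 22 (C→A, transversion), site 26 (C→G, transversion), site 28 (A→U, transversion), site 29 (C→G, transversion), site 32 (C→G, transversion).
Of the 12 differences, 2 transitions and 10 transversions over 37 sites: P = 2/37 = 0.054054, Q = 10/37 = 0.270270.
d = −0.5·ln(0.621622) − 0.25·ln(0.459460) = −0.5·(-0.475423) − 0.25·(-0.777703) = 0.4321.

0.4321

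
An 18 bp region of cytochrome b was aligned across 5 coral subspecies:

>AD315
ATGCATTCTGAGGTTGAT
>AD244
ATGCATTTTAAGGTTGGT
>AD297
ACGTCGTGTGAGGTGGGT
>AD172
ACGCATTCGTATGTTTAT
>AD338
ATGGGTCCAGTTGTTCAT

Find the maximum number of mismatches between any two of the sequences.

12

Pairwise Hamming distances:
  AD315 vs AD244: 3
  AD315 vs AD297: 7
  AD315 vs AD172: 5
  AD315 vs AD338: 7
  AD244 vs AD297: 7
  AD244 vs AD172: 7
  AD244 vs AD338: 10
  AD297 vs AD172: 10
  AD297 vs AD338: 12
  AD172 vs AD338: 8
The largest is 12, between AD297 and AD338.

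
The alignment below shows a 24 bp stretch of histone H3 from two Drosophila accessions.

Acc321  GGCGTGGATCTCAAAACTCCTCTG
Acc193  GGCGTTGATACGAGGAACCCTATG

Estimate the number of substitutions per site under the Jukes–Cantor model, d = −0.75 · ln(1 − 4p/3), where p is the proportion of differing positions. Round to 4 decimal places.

0.5199

The sequences differ at positions 6 (G/T), 10 (C/A), 11 (T/C), 12 (C/G), 14 (A/G), 15 (A/G), 17 (C/A), 18 (T/C), 22 (C/A).
p = 9/24 = 0.375000.
d = −0.75 · ln(1 − (4/3)·0.375000) = −0.75 · ln(0.500000) = −0.75 · (-0.693147) = 0.5199.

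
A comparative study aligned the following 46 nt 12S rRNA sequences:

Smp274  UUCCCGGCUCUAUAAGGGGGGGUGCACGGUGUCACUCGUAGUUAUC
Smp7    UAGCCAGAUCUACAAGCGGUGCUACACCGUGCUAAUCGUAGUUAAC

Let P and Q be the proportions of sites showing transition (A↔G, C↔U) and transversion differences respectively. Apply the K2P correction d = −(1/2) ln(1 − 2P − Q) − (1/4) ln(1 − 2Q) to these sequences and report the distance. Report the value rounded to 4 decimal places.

The sequences differ at positions 2 (U/A, transversion), 3 (C/G, transversion), 6 (G/A, transition), 8 (C/A, transversion), 13 (U/C, transition), 17 (G/C, transversion), 20 (G/U, transversion), 22 (G/C, transversion), 24 (G/A, transition), 28 (G/C, transversion), 32 (U/C, transition), 33 (C/U, transition), 35 (C/A, transversion), 45 (U/A, transversion).
Of the 14 differences, 5 transitions and 9 transversions over 46 sites: P = 5/46 = 0.108696, Q = 9/46 = 0.195652.
d = −0.5·ln(0.586956) − 0.25·ln(0.608696) = −0.5·(-0.532805) − 0.25·(-0.496436) = 0.3905.

0.3905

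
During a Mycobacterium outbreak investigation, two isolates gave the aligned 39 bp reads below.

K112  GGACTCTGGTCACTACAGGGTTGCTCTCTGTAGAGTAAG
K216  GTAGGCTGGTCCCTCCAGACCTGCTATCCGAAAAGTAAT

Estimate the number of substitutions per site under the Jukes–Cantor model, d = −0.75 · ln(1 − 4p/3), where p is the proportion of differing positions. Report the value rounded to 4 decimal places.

0.4408

Differing sites — 2:G/T; 4:C/G; 5:T/G; 12:A/C; 15:A/C; 19:G/A; 20:G/C; 21:T/C; 26:C/A; 29:T/C; 31:T/A; 33:G/A; 39:G/T.
p = 13/39 = 0.333333.
d = −0.75 · ln(1 − (4/3)·0.333333) = −0.75 · ln(0.555556) = −0.75 · (-0.587786) = 0.4408.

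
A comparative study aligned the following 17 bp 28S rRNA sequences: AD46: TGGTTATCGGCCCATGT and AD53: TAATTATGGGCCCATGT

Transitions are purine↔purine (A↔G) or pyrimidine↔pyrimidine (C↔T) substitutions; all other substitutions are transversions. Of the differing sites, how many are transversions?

Mismatches occur at site 2 (G↔A, transition), site 3 (G↔A, transition), site 8 (C↔G, transversion).
Of the 3 differences, 2 transitions and 1 transversion, so the answer is 1.

1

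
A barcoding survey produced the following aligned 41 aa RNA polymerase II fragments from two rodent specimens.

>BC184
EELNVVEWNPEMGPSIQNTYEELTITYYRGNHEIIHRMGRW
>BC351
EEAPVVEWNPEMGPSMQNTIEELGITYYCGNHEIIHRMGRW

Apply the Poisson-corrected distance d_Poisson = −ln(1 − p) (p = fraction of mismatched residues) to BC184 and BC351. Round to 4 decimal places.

0.1582

Mismatches occur at site 3 (L→A), site 4 (N→P), site 16 (I→M), site 20 (Y→I), site 24 (T→G), site 29 (R→C).
p = 6/41 = 0.146341.
d = −ln(1 − 0.146341) = −ln(0.853659) = 0.1582.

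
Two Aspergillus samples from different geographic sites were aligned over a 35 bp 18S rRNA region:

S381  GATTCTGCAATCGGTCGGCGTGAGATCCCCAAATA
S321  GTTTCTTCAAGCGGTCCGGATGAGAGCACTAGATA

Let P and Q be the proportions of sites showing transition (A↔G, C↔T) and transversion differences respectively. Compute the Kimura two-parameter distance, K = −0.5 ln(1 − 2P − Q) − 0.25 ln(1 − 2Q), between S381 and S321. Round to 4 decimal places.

0.3599

Differing sites — 2:A/T (Tv); 7:G/T (Tv); 11:T/G (Tv); 17:G/C (Tv); 19:C/G (Tv); 20:G/A (Ti); 26:T/G (Tv); 28:C/A (Tv); 30:C/T (Ti); 32:A/G (Ti).
Of the 10 differences, 3 transitions and 7 transversions over 35 sites: P = 3/35 = 0.085714, Q = 7/35 = 0.200000.
d = −0.5·ln(0.628572) − 0.25·ln(0.600000) = −0.5·(-0.464305) − 0.25·(-0.510826) = 0.3599.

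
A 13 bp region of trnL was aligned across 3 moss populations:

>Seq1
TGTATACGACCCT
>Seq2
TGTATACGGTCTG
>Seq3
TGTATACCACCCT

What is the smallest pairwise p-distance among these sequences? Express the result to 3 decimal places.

Pairwise Hamming distances:
  Seq1 vs Seq2: 4
  Seq1 vs Seq3: 1
  Seq2 vs Seq3: 5
The smallest is 1 mismatch, between Seq1 and Seq3; p = 1/13 = 0.077.

0.077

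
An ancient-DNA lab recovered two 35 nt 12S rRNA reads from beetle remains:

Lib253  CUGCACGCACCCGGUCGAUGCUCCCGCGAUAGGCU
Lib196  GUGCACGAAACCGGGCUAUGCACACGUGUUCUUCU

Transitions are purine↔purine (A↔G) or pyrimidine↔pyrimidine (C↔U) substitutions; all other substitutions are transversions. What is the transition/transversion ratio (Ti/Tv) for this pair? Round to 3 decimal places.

Mismatches occur at site 1 (C→G, transversion), site 8 (C→A, transversion), site 10 (C→A, transversion), site 15 (U→G, transversion), site 17 (G→U, transversion), site 22 (U→A, transversion), site 24 (C→A, transversion), site 27 (C→U, transition), site 29 (A→U, transversion), site 31 (A→C, transversion), site 32 (G→U, transversion), site 33 (G→U, transversion).
Of the 12 differences, 1 transition and 11 transversions, so Ti/Tv = 1/11 = 0.091.

0.091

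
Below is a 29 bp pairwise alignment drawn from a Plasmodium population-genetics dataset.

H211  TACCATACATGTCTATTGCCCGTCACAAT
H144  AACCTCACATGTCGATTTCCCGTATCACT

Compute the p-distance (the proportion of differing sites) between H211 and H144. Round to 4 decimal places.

Mismatches occur at site 1 (T→A), site 5 (A→T), site 6 (T→C), site 14 (T→G), site 18 (G→T), site 24 (C→A), site 25 (A→T), site 28 (A→C).
There are 8 differences over 29 sites, so p = 8/29 = 0.2759.

0.2759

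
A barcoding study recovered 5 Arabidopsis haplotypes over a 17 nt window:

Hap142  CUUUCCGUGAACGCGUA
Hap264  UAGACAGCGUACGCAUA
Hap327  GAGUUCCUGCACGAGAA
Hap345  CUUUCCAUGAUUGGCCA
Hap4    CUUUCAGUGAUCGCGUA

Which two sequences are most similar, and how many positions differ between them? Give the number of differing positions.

Pairwise Hamming distances:
  Hap142 vs Hap264: 8
  Hap142 vs Hap327: 8
  Hap142 vs Hap345: 6
  Hap142 vs Hap4: 2
  Hap264 vs Hap327: 10
  Hap264 vs Hap345: 13
  Hap264 vs Hap4: 8
  Hap327 vs Hap345: 11
  Hap327 vs Hap4: 10
  Hap345 vs Hap4: 6
The smallest is 2, between Hap142 and Hap4.

2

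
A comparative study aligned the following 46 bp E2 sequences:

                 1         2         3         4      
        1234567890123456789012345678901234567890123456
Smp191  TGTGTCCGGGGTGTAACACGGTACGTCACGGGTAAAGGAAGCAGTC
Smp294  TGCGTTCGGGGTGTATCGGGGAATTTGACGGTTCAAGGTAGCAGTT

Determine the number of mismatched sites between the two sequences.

13

Mismatches occur at site 3 (T↔C), site 6 (C↔T), site 16 (A↔T), site 18 (A↔G), site 19 (C↔G), site 22 (T↔A), site 24 (C↔T), site 25 (G↔T), site 27 (C↔G), site 32 (G↔T), site 34 (A↔C), site 39 (A↔T), site 46 (C↔T).
That gives 13 mismatches out of 46 aligned sites, so the Hamming distance is 13.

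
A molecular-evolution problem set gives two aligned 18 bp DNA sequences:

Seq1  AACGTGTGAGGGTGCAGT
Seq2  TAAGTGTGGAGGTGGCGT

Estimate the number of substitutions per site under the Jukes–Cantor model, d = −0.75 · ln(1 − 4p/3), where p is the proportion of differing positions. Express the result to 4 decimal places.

0.4408

The sequences differ at positions 1 (A/T), 3 (C/A), 9 (A/G), 10 (G/A), 15 (C/G), 16 (A/C).
p = 6/18 = 0.333333.
d = −0.75 · ln(1 − (4/3)·0.333333) = −0.75 · ln(0.555556) = −0.75 · (-0.587786) = 0.4408.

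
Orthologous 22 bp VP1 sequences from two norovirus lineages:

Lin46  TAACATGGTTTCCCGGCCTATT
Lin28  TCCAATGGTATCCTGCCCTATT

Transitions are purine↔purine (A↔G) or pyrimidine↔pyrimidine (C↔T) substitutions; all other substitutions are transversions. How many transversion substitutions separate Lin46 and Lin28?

The sequences differ at positions 2 (A/C, transversion), 3 (A/C, transversion), 4 (C/A, transversion), 10 (T/A, transversion), 14 (C/T, transition), 16 (G/C, transversion).
Of the 6 differences, 1 transition and 5 transversions, so the answer is 5.

5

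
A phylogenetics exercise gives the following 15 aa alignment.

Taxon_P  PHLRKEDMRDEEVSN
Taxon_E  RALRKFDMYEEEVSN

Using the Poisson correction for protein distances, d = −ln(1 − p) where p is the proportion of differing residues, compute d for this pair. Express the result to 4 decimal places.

Differing sites — 1:P/R; 2:H/A; 6:E/F; 9:R/Y; 10:D/E.
p = 5/15 = 0.333333.
d = −ln(1 − 0.333333) = −ln(0.666667) = 0.4055.

0.4055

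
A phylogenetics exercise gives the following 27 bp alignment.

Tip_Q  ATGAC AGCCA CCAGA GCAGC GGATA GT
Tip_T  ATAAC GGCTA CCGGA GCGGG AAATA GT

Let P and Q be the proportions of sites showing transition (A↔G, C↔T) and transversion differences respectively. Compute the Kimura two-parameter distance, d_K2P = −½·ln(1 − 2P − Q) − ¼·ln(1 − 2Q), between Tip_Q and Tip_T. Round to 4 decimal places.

0.4247

The sequences differ at positions 3 (G/A, transition), 6 (A/G, transition), 9 (C/T, transition), 13 (A/G, transition), 18 (A/G, transition), 20 (C/G, transversion), 21 (G/A, transition), 22 (G/A, transition).
Of the 8 differences, 7 transitions and 1 transversion over 27 sites: P = 7/27 = 0.259259, Q = 1/27 = 0.037037.
d = −0.5·ln(0.444445) − 0.25·ln(0.925926) = −0.5·(-0.810929) − 0.25·(-0.076961) = 0.4247.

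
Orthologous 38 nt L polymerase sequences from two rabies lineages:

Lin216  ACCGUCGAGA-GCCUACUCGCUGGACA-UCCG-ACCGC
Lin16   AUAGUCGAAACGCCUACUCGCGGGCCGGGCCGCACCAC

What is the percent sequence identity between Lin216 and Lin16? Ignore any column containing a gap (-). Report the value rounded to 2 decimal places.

Excluding the 3 gap columns leaves 35 comparable sites.
Differing sites — 2:C/U; 3:C/A; 9:G/A; 22:U/G; 25:A/C; 27:A/G; 29:U/G; 37:G/A.
27 of the 35 comparable sites match, so the percent identity is 27/35 × 100 = 77.14%.

77.14%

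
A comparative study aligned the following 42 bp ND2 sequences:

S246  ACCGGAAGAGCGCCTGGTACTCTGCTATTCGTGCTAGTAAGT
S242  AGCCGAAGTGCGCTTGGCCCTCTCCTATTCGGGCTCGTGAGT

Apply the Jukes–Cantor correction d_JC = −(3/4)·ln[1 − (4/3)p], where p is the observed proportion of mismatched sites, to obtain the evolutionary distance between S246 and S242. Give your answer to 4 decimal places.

Differing sites — 2:C/G; 4:G/C; 9:A/T; 14:C/T; 18:T/C; 19:A/C; 24:G/C; 32:T/G; 36:A/C; 39:A/G.
p = 10/42 = 0.238095.
d = −0.75 · ln(1 − (4/3)·0.238095) = −0.75 · ln(0.682540) = −0.75 · (-0.381934) = 0.2865.

0.2865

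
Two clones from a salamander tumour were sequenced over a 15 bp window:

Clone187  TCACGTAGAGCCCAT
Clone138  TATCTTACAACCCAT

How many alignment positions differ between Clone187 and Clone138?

5

The sequences differ at positions 2 (C/A), 3 (A/T), 5 (G/T), 8 (G/C), 10 (G/A).
That gives 5 mismatches out of 15 aligned sites, so the Hamming distance is 5.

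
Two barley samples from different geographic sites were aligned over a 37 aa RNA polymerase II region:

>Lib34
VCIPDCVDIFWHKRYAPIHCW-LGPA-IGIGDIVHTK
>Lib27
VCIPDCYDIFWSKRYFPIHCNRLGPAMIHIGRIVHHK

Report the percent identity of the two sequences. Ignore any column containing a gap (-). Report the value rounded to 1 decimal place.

80.0%

Excluding the 2 gap columns leaves 35 comparable sites.
Differing sites — 7:V/Y; 12:H/S; 16:A/F; 21:W/N; 29:G/H; 32:D/R; 36:T/H.
28 of the 35 comparable sites match, so the percent identity is 28/35 × 100 = 80.0%.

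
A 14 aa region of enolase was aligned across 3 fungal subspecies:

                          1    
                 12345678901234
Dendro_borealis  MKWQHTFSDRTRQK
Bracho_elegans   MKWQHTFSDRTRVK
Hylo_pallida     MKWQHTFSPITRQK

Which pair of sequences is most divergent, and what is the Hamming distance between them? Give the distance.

Pairwise Hamming distances:
  Dendro_borealis vs Bracho_elegans: 1
  Dendro_borealis vs Hylo_pallida: 2
  Bracho_elegans vs Hylo_pallida: 3
The largest is 3, between Bracho_elegans and Hylo_pallida.

3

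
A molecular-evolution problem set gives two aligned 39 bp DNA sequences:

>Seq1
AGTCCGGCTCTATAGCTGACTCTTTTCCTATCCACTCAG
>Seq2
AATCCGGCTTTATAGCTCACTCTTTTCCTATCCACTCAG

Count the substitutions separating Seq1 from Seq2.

The sequences differ at positions 2 (G/A), 10 (C/T), 18 (G/C).
That gives 3 mismatches out of 39 aligned sites, so the Hamming distance is 3.

3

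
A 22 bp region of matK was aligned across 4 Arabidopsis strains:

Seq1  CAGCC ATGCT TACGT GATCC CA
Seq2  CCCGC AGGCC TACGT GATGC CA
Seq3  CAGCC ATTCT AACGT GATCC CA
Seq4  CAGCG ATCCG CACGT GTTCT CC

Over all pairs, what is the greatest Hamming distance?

Pairwise Hamming distances:
  Seq1 vs Seq2: 6
  Seq1 vs Seq3: 2
  Seq1 vs Seq4: 7
  Seq2 vs Seq3: 8
  Seq2 vs Seq4: 12
  Seq3 vs Seq4: 7
The largest is 12, between Seq2 and Seq4.

12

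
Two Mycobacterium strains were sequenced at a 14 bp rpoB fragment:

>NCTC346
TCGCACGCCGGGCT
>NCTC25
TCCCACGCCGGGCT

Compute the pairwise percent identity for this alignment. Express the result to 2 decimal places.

Differing sites — 3:G/C.
13 of the 14 sites match, so the percent identity is 13/14 × 100 = 92.86%.

92.86%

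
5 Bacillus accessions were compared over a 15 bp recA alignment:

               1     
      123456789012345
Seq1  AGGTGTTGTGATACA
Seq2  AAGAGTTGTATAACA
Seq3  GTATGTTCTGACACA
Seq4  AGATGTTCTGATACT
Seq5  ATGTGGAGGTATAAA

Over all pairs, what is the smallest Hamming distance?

Pairwise Hamming distances:
  Seq1 vs Seq2: 5
  Seq1 vs Seq3: 5
  Seq1 vs Seq4: 3
  Seq1 vs Seq5: 6
  Seq2 vs Seq3: 8
  Seq2 vs Seq4: 8
  Seq2 vs Seq5: 9
  Seq3 vs Seq4: 4
  Seq3 vs Seq5: 9
  Seq4 vs Seq5: 9
The smallest is 3, between Seq1 and Seq4.

3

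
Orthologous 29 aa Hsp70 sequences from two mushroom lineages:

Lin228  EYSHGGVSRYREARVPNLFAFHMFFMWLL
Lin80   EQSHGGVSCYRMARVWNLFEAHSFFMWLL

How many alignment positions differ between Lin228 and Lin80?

The sequences differ at positions 2 (Y/Q), 9 (R/C), 12 (E/M), 16 (P/W), 20 (A/E), 21 (F/A), 23 (M/S).
That gives 7 mismatches out of 29 aligned sites, so the Hamming distance is 7.

7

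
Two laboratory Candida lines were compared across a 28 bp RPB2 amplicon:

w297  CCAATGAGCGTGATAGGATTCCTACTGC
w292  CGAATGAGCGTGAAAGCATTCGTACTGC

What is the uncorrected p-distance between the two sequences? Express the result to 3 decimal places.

The sequences differ at positions 2 (C/G), 14 (T/A), 17 (G/C), 22 (C/G).
There are 4 differences over 28 sites, so p = 4/28 = 0.143.

0.143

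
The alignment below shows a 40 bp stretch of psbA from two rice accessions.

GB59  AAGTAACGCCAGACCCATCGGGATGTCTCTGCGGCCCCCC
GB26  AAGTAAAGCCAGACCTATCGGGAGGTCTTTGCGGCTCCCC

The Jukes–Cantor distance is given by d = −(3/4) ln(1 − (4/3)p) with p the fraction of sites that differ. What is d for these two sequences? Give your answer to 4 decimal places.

The sequences differ at positions 7 (C/A), 16 (C/T), 24 (T/G), 29 (C/T), 36 (C/T).
p = 5/40 = 0.125000.
d = −0.75 · ln(1 − (4/3)·0.125000) = −0.75 · ln(0.833333) = −0.75 · (-0.182322) = 0.1367.

0.1367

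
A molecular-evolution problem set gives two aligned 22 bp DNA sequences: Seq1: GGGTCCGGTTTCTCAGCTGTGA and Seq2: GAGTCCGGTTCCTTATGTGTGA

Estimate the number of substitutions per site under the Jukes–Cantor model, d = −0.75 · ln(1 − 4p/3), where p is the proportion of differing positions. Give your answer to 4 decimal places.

0.2708

The sequences differ at positions 2 (G/A), 11 (T/C), 14 (C/T), 16 (G/T), 17 (C/G).
p = 5/22 = 0.227273.
d = −0.75 · ln(1 − (4/3)·0.227273) = −0.75 · ln(0.696969) = −0.75 · (-0.361014) = 0.2708.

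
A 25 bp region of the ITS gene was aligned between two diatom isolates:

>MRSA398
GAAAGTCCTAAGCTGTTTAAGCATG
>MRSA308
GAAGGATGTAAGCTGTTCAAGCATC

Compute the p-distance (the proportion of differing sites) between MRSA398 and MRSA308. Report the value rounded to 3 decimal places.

Mismatches occur at site 4 (A→G), site 6 (T→A), site 7 (C→T), site 8 (C→G), site 18 (T→C), site 25 (G→C).
There are 6 differences over 25 sites, so p = 6/25 = 0.240.

0.240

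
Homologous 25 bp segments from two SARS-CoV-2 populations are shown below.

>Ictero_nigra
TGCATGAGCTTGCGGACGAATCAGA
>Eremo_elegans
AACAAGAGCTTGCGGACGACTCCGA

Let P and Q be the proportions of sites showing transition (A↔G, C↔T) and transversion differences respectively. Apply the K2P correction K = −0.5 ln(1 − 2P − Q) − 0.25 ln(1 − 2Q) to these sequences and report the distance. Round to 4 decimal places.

0.2336

Mismatches occur at site 1 (T→A, transversion), site 2 (G→A, transition), site 5 (T→A, transversion), site 20 (A→C, transversion), site 23 (A→C, transversion).
Of the 5 differences, 1 transition and 4 transversions over 25 sites: P = 1/25 = 0.040000, Q = 4/25 = 0.160000.
d = −0.5·ln(0.760000) − 0.25·ln(0.680000) = −0.5·(-0.274437) − 0.25·(-0.385662) = 0.2336.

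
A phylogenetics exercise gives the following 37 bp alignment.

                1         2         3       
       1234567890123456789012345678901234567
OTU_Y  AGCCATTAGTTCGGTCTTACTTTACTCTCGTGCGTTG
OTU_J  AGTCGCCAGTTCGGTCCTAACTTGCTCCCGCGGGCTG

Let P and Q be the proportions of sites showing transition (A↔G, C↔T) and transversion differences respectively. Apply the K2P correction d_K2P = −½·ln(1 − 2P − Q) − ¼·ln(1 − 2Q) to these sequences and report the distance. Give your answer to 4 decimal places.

0.4800

Mismatches occur at site 3 (C→T, transition), site 5 (A→G, transition), site 6 (T→C, transition), site 7 (T→C, transition), site 17 (T→C, transition), site 20 (C→A, transversion), site 21 (T→C, transition), site 24 (A→G, transition), site 28 (T→C, transition), site 31 (T→C, transition), site 33 (C→G, transversion), site 35 (T→C, transition).
Of the 12 differences, 10 transitions and 2 transversions over 37 sites: P = 10/37 = 0.270270, Q = 2/37 = 0.054054.
d = −0.5·ln(0.405406) − 0.25·ln(0.891892) = −0.5·(-0.902866) − 0.25·(-0.114410) = 0.4800.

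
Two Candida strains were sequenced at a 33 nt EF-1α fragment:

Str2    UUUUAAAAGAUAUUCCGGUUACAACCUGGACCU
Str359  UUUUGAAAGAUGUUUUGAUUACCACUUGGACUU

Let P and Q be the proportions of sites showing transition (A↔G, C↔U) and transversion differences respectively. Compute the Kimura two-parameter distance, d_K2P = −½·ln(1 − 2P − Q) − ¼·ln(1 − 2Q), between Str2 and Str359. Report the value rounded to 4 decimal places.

0.3187

The sequences differ at positions 5 (A/G, transition), 12 (A/G, transition), 15 (C/U, transition), 16 (C/U, transition), 18 (G/A, transition), 23 (A/C, transversion), 26 (C/U, transition), 32 (C/U, transition).
Of the 8 differences, 7 transitions and 1 transversion over 33 sites: P = 7/33 = 0.212121, Q = 1/33 = 0.030303.
d = −0.5·ln(0.545455) − 0.25·ln(0.939394) = −0.5·(-0.606135) − 0.25·(-0.062520) = 0.3187.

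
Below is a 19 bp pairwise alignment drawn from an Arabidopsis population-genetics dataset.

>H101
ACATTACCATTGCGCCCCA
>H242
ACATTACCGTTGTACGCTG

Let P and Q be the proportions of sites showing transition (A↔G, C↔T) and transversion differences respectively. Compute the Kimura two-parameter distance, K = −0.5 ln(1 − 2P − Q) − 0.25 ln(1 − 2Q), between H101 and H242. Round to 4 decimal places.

0.4603

Differing sites — 9:A/G (Ti); 13:C/T (Ti); 14:G/A (Ti); 16:C/G (Tv); 18:C/T (Ti); 19:A/G (Ti).
Of the 6 differences, 5 transitions and 1 transversion over 19 sites: P = 5/19 = 0.263158, Q = 1/19 = 0.052632.
d = −0.5·ln(0.421052) − 0.25·ln(0.894736) = −0.5·(-0.864999) − 0.25·(-0.111227) = 0.4603.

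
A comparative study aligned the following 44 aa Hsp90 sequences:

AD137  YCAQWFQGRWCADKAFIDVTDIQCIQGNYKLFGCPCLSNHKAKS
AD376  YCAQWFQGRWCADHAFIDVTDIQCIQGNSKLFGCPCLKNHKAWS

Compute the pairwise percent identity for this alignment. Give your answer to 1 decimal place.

90.9%

The sequences differ at positions 14 (K/H), 29 (Y/S), 38 (S/K), 43 (K/W).
40 of the 44 sites match, so the percent identity is 40/44 × 100 = 90.9%.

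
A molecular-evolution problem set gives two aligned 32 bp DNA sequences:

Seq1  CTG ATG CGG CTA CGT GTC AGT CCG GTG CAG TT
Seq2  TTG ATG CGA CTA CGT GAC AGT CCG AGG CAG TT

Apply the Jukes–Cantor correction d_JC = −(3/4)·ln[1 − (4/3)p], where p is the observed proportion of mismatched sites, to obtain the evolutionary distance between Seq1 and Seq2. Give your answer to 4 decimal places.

The sequences differ at positions 1 (C/T), 9 (G/A), 17 (T/A), 25 (G/A), 26 (T/G).
p = 5/32 = 0.156250.
d = −0.75 · ln(1 − (4/3)·0.156250) = −0.75 · ln(0.791667) = −0.75 · (-0.233614) = 0.1752.

0.1752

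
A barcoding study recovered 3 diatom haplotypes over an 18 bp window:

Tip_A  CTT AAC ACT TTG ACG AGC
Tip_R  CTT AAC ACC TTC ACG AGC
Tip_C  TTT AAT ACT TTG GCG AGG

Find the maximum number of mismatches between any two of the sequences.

Pairwise Hamming distances:
  Tip_A vs Tip_R: 2
  Tip_A vs Tip_C: 4
  Tip_R vs Tip_C: 6
The largest is 6, between Tip_R and Tip_C.

6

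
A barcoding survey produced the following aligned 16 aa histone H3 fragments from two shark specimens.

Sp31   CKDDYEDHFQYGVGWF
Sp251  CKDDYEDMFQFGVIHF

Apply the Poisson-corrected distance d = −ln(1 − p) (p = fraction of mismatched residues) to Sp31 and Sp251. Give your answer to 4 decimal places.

0.2877

Differing sites — 8:H/M; 11:Y/F; 14:G/I; 15:W/H.
p = 4/16 = 0.250000.
d = −ln(1 − 0.250000) = −ln(0.750000) = 0.2877.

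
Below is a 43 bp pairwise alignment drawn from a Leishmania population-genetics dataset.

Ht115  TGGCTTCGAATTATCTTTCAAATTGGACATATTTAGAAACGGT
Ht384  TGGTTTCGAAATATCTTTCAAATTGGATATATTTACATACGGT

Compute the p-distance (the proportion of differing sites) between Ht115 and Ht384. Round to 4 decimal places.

Mismatches occur at site 4 (C/T), site 11 (T/A), site 28 (C/T), site 36 (G/C), site 38 (A/T).
There are 5 differences over 43 sites, so p = 5/43 = 0.1163.

0.1163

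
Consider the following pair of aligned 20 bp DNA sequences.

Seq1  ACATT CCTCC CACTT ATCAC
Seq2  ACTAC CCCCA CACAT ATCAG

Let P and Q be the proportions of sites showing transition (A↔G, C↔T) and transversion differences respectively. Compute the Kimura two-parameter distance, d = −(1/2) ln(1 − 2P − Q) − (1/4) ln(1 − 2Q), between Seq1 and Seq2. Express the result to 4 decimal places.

The sequences differ at positions 3 (A/T, transversion), 4 (T/A, transversion), 5 (T/C, transition), 8 (T/C, transition), 10 (C/A, transversion), 14 (T/A, transversion), 20 (C/G, transversion).
Of the 7 differences, 2 transitions and 5 transversions over 20 sites: P = 2/20 = 0.100000, Q = 5/20 = 0.250000.
d = −0.5·ln(0.550000) − 0.25·ln(0.500000) = −0.5·(-0.597837) − 0.25·(-0.693147) = 0.4722.

0.4722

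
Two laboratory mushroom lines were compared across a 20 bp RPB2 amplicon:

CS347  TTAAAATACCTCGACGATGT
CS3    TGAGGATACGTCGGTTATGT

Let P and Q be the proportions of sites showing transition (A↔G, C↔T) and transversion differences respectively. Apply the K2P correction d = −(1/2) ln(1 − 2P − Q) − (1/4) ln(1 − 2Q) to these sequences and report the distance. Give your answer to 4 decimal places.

The sequences differ at positions 2 (T/G, transversion), 4 (A/G, transition), 5 (A/G, transition), 10 (C/G, transversion), 14 (A/G, transition), 15 (C/T, transition), 16 (G/T, transversion).
Of the 7 differences, 4 transitions and 3 transversions over 20 sites: P = 4/20 = 0.200000, Q = 3/20 = 0.150000.
d = −0.5·ln(0.450000) − 0.25·ln(0.700000) = −0.5·(-0.798508) − 0.25·(-0.356675) = 0.4884.

0.4884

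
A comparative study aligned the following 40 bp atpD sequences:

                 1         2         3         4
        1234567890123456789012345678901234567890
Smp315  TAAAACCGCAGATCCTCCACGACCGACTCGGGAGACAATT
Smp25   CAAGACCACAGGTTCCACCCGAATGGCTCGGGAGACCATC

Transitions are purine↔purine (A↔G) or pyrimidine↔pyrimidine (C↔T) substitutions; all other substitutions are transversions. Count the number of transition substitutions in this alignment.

9

Mismatches occur at site 1 (T/C, transition), site 4 (A/G, transition), site 8 (G/A, transition), site 12 (A/G, transition), site 14 (C/T, transition), site 16 (T/C, transition), site 17 (C/A, transversion), site 19 (A/C, transversion), site 23 (C/A, transversion), site 24 (C/T, transition), site 26 (A/G, transition), site 37 (A/C, transversion), site 40 (T/C, transition).
Of the 13 differences, 9 transitions and 4 transversions, so the answer is 9.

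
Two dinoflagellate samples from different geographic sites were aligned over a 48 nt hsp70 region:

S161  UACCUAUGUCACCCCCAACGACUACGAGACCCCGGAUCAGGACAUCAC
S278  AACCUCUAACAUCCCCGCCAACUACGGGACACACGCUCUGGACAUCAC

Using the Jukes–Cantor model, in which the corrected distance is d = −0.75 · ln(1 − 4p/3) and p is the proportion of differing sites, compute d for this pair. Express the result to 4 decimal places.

Mismatches occur at site 1 (U/A), site 6 (A/C), site 8 (G/A), site 9 (U/A), site 12 (C/U), site 17 (A/G), site 18 (A/C), site 20 (G/A), site 27 (A/G), site 31 (C/A), site 33 (C/A), site 34 (G/C), site 36 (A/C), site 39 (A/U).
p = 14/48 = 0.291667.
d = −0.75 · ln(1 − (4/3)·0.291667) = −0.75 · ln(0.611111) = −0.75 · (-0.492477) = 0.3694.

0.3694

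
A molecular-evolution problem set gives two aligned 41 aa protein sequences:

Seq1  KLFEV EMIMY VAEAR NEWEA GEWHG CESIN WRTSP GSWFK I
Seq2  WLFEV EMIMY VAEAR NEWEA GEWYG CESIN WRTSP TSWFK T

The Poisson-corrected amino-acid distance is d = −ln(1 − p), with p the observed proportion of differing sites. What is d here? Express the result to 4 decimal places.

The sequences differ at positions 1 (K/W), 24 (H/Y), 36 (G/T), 41 (I/T).
p = 4/41 = 0.097561.
d = −ln(1 − 0.097561) = −ln(0.902439) = 0.1027.

0.1027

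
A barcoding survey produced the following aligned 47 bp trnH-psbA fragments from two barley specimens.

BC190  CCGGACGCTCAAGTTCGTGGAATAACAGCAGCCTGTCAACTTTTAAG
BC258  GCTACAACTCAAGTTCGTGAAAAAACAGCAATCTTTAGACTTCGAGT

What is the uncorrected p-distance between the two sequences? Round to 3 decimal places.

Differing sites — 1:C/G; 3:G/T; 4:G/A; 5:A/C; 6:C/A; 7:G/A; 20:G/A; 23:T/A; 31:G/A; 32:C/T; 35:G/T; 37:C/A; 38:A/G; 43:T/C; 44:T/G; 46:A/G; 47:G/T.
There are 17 differences over 47 sites, so p = 17/47 = 0.362.

0.362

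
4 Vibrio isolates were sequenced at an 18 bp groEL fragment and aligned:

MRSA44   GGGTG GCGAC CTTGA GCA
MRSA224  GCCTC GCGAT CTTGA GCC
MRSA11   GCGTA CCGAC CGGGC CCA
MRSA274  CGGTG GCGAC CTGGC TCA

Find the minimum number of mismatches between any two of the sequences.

Pairwise Hamming distances:
  MRSA44 vs MRSA224: 5
  MRSA44 vs MRSA11: 7
  MRSA44 vs MRSA274: 4
  MRSA224 vs MRSA11: 9
  MRSA224 vs MRSA274: 9
  MRSA11 vs MRSA274: 6
The smallest is 4, between MRSA44 and MRSA274.

4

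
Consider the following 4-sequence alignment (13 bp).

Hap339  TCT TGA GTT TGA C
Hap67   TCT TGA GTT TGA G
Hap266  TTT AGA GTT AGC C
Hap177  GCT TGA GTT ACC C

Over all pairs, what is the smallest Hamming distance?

1

Pairwise Hamming distances:
  Hap339 vs Hap67: 1
  Hap339 vs Hap266: 4
  Hap339 vs Hap177: 4
  Hap67 vs Hap266: 5
  Hap67 vs Hap177: 5
  Hap266 vs Hap177: 4
The smallest is 1, between Hap339 and Hap67.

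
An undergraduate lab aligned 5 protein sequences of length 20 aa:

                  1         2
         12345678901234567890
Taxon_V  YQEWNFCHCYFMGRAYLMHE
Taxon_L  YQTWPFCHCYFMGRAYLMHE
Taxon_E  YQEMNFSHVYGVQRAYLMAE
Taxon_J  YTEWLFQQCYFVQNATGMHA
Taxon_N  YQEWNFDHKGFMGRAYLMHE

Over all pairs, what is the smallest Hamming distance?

Pairwise Hamming distances:
  Taxon_V vs Taxon_L: 2
  Taxon_V vs Taxon_E: 7
  Taxon_V vs Taxon_J: 10
  Taxon_V vs Taxon_N: 3
  Taxon_L vs Taxon_E: 9
  Taxon_L vs Taxon_J: 11
  Taxon_L vs Taxon_N: 5
  Taxon_E vs Taxon_J: 12
  Taxon_E vs Taxon_N: 8
  Taxon_J vs Taxon_N: 12
The smallest is 2, between Taxon_V and Taxon_L.

2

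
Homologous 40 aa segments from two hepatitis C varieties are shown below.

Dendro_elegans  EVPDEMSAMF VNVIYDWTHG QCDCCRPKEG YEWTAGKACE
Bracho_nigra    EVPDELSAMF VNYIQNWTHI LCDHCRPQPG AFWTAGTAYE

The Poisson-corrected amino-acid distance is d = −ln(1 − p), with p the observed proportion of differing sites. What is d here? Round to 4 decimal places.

0.3930

The sequences differ at positions 6 (M/L), 13 (V/Y), 15 (Y/Q), 16 (D/N), 20 (G/I), 21 (Q/L), 24 (C/H), 28 (K/Q), 29 (E/P), 31 (Y/A), 32 (E/F), 37 (K/T), 39 (C/Y).
p = 13/40 = 0.325000.
d = −ln(1 − 0.325000) = −ln(0.675000) = 0.3930.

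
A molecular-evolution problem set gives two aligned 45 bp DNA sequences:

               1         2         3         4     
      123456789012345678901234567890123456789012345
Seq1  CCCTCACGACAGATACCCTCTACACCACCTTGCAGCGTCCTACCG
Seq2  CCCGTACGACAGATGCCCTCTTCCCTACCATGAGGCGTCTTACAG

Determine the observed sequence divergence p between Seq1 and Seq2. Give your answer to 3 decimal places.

Differing sites — 4:T/G; 5:C/T; 15:A/G; 22:A/T; 24:A/C; 26:C/T; 30:T/A; 33:C/A; 34:A/G; 40:C/T; 44:C/A.
There are 11 differences over 45 sites, so p = 11/45 = 0.244.

0.244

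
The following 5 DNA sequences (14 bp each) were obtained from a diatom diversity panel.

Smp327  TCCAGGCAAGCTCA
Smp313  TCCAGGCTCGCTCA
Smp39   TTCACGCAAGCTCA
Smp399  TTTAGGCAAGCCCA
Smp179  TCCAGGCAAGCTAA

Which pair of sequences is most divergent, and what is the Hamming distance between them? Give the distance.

5

Pairwise Hamming distances:
  Smp327 vs Smp313: 2
  Smp327 vs Smp39: 2
  Smp327 vs Smp399: 3
  Smp327 vs Smp179: 1
  Smp313 vs Smp39: 4
  Smp313 vs Smp399: 5
  Smp313 vs Smp179: 3
  Smp39 vs Smp399: 3
  Smp39 vs Smp179: 3
  Smp399 vs Smp179: 4
The largest is 5, between Smp313 and Smp399.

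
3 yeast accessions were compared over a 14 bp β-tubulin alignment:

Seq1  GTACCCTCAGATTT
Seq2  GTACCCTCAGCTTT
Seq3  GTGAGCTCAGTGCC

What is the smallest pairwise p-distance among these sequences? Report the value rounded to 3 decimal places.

0.071

Pairwise Hamming distances:
  Seq1 vs Seq2: 1
  Seq1 vs Seq3: 7
  Seq2 vs Seq3: 7
The smallest is 1 mismatch, between Seq1 and Seq2; p = 1/14 = 0.071.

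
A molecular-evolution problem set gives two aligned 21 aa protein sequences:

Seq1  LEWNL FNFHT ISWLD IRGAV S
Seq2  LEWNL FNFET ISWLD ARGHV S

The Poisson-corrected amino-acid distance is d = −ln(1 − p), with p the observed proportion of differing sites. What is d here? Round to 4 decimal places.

Differing sites — 9:H/E; 16:I/A; 19:A/H.
p = 3/21 = 0.142857.
d = −ln(1 − 0.142857) = −ln(0.857143) = 0.1542.

0.1542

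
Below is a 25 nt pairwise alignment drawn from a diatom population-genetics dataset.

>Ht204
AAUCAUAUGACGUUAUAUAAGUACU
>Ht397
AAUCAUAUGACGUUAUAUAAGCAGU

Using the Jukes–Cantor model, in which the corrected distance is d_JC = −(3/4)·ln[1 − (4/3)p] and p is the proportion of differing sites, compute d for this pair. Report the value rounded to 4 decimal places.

The sequences differ at positions 22 (U/C), 24 (C/G).
p = 2/25 = 0.080000.
d = −0.75 · ln(1 − (4/3)·0.080000) = −0.75 · ln(0.893333) = −0.75 · (-0.112796) = 0.0846.

0.0846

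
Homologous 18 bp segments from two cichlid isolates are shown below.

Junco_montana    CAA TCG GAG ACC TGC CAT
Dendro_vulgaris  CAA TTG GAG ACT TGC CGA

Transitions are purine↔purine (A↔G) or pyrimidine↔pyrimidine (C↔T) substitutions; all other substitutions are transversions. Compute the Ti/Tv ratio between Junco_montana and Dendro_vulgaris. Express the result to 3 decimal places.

The sequences differ at positions 5 (C/T, transition), 12 (C/T, transition), 17 (A/G, transition), 18 (T/A, transversion).
Of the 4 differences, 3 transitions and 1 transversion, so Ti/Tv = 3/1 = 3.000.

3.000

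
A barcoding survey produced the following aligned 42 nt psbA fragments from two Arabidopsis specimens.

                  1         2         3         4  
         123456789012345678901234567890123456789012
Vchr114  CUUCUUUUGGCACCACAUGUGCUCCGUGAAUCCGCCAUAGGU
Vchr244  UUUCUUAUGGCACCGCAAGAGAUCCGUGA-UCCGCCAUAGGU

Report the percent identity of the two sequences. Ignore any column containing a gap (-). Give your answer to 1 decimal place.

85.4%

Excluding the 1 gap column leaves 41 comparable sites.
Mismatches occur at site 1 (C→U), site 7 (U→A), site 15 (A→G), site 18 (U→A), site 20 (U→A), site 22 (C→A).
35 of the 41 comparable sites match, so the percent identity is 35/41 × 100 = 85.4%.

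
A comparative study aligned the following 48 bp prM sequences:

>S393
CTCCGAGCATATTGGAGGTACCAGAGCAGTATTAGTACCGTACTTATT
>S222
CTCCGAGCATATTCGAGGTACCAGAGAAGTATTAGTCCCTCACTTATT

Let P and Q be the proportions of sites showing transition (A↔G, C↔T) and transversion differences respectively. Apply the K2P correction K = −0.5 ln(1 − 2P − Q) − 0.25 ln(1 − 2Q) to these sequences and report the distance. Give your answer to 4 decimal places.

0.1123

The sequences differ at positions 14 (G/C, transversion), 27 (C/A, transversion), 37 (A/C, transversion), 40 (G/T, transversion), 41 (T/C, transition).
Of the 5 differences, 1 transition and 4 transversions over 48 sites: P = 1/48 = 0.020833, Q = 4/48 = 0.083333.
d = −0.5·ln(0.875001) − 0.25·ln(0.833334) = −0.5·(-0.133530) − 0.25·(-0.182321) = 0.1123.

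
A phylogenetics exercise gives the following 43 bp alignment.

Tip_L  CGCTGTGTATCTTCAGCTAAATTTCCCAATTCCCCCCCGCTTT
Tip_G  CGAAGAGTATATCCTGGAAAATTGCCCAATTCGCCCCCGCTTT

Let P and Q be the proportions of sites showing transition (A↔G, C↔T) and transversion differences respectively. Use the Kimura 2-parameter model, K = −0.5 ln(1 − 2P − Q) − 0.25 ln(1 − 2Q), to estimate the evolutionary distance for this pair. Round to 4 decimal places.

The sequences differ at positions 3 (C/A, transversion), 4 (T/A, transversion), 6 (T/A, transversion), 11 (C/A, transversion), 13 (T/C, transition), 15 (A/T, transversion), 17 (C/G, transversion), 18 (T/A, transversion), 24 (T/G, transversion), 33 (C/G, transversion).
Of the 10 differences, 1 transition and 9 transversions over 43 sites: P = 1/43 = 0.023256, Q = 9/43 = 0.209302.
d = −0.5·ln(0.744186) − 0.25·ln(0.581396) = −0.5·(-0.295464) − 0.25·(-0.542323) = 0.2833.

0.2833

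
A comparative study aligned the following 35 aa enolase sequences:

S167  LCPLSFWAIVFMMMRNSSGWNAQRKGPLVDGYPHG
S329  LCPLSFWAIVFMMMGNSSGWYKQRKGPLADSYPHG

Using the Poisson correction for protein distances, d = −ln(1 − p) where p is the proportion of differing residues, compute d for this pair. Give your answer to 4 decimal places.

0.1542

The sequences differ at positions 15 (R/G), 21 (N/Y), 22 (A/K), 29 (V/A), 31 (G/S).
p = 5/35 = 0.142857.
d = −ln(1 − 0.142857) = −ln(0.857143) = 0.1542.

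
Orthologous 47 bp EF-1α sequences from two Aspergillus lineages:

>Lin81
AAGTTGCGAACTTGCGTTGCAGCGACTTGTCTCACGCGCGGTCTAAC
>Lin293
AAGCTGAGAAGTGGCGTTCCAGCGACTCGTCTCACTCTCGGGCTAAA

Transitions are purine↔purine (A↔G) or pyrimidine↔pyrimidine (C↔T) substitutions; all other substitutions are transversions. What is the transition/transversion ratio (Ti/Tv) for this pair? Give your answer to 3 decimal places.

0.250

The sequences differ at positions 4 (T/C, transition), 7 (C/A, transversion), 11 (C/G, transversion), 13 (T/G, transversion), 19 (G/C, transversion), 28 (T/C, transition), 36 (G/T, transversion), 38 (G/T, transversion), 42 (T/G, transversion), 47 (C/A, transversion).
Of the 10 differences, 2 transitions and 8 transversions, so Ti/Tv = 2/8 = 0.250.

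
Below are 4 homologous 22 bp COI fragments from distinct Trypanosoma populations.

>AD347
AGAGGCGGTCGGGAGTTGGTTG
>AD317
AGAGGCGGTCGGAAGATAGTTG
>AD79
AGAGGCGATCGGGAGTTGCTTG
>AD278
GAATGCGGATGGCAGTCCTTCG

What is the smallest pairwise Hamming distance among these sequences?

2

Pairwise Hamming distances:
  AD347 vs AD317: 3
  AD347 vs AD79: 2
  AD347 vs AD278: 10
  AD317 vs AD79: 5
  AD317 vs AD278: 11
  AD79 vs AD278: 11
The smallest is 2, between AD347 and AD79.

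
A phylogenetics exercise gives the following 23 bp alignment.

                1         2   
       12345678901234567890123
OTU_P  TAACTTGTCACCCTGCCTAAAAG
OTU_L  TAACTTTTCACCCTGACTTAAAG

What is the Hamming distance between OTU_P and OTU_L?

Mismatches occur at site 7 (G/T), site 16 (C/A), site 19 (A/T).
That gives 3 mismatches out of 23 aligned sites, so the Hamming distance is 3.

3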